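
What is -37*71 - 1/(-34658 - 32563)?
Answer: -176589566/67221 ≈ -2627.0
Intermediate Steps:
-37*71 - 1/(-34658 - 32563) = -2627 - 1/(-67221) = -2627 - 1*(-1/67221) = -2627 + 1/67221 = -176589566/67221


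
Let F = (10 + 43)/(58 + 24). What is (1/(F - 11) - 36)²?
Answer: 939177316/720801 ≈ 1303.0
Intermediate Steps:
F = 53/82 ≈ 0.64634
(1/(F - 11) - 36)² = (1/(53/82 - 11) - 36)² = (1/(-849/82) - 36)² = (-82/849 - 36)² = (-30646/849)² = 939177316/720801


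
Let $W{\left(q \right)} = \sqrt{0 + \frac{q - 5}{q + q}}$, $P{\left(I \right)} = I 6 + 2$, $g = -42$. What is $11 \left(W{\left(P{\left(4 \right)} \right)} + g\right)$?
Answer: $-462 + \frac{11 \sqrt{273}}{26} \approx -455.01$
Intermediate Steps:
$P{\left(I \right)} = 2 + 6 I$ ($P{\left(I \right)} = 6 I + 2 = 2 + 6 I$)
$W{\left(q \right)} = \frac{\sqrt{2} \sqrt{\frac{-5 + q}{q}}}{2}$ ($W{\left(q \right)} = \sqrt{0 + \frac{-5 + q}{2 q}} = \sqrt{\frac{-5 + q}{2 q}} = \frac{\sqrt{2} \sqrt{\frac{-5 + q}{q}}}{2}$)
$11 \left(W{\left(P{\left(4 \right)} \right)} + g\right) = 11 \left(\frac{\sqrt{2} \sqrt{\frac{-5 + \left(2 + 6 \cdot 4\right)}{2 + 6 \cdot 4}}}{2} - 42\right) = 11 \left(\frac{\sqrt{2} \sqrt{\frac{-5 + \left(2 + 24\right)}{2 + 24}}}{2} - 42\right) = 11 \left(\frac{\sqrt{2} \sqrt{\frac{-5 + 26}{26}}}{2} - 42\right) = 11 \left(\frac{\sqrt{2} \sqrt{\frac{1}{26} \cdot 21}}{2} - 42\right) = 11 \left(\frac{\sqrt{2} \sqrt{\frac{21}{26}}}{2} - 42\right) = 11 \left(\frac{\sqrt{2} \frac{\sqrt{546}}{26}}{2} - 42\right) = 11 \left(\frac{\sqrt{273}}{26} - 42\right) = 11 \left(-42 + \frac{\sqrt{273}}{26}\right) = -462 + \frac{11 \sqrt{273}}{26}$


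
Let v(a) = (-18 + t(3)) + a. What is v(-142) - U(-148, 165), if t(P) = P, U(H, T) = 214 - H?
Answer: -519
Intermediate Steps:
v(a) = -15 + a (v(a) = (-18 + 3) + a = -15 + a)
v(-142) - U(-148, 165) = (-15 - 142) - (214 - 1*(-148)) = -157 - (214 + 148) = -157 - 1*362 = -157 - 362 = -519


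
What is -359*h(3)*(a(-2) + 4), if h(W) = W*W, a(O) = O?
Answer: -6462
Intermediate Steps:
h(W) = W²
-359*h(3)*(a(-2) + 4) = -359*3²*(-2 + 4) = -3231*2 = -359*18 = -6462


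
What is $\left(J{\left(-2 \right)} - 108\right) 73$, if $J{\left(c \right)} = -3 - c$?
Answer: $-7957$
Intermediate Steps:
$\left(J{\left(-2 \right)} - 108\right) 73 = \left(\left(-3 - -2\right) - 108\right) 73 = \left(\left(-3 + 2\right) - 108\right) 73 = \left(-1 - 108\right) 73 = \left(-109\right) 73 = -7957$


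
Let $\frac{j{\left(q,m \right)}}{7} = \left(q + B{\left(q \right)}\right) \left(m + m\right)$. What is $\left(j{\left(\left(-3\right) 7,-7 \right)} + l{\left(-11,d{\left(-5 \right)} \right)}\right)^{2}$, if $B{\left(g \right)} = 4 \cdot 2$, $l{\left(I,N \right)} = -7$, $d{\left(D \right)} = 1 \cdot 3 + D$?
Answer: $1605289$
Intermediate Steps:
$d{\left(D \right)} = 3 + D$
$B{\left(g \right)} = 8$
$j{\left(q,m \right)} = 14 m \left(8 + q\right)$ ($j{\left(q,m \right)} = 7 \left(q + 8\right) \left(m + m\right) = 7 \left(8 + q\right) 2 m = 7 \cdot 2 m \left(8 + q\right) = 14 m \left(8 + q\right)$)
$\left(j{\left(\left(-3\right) 7,-7 \right)} + l{\left(-11,d{\left(-5 \right)} \right)}\right)^{2} = \left(14 \left(-7\right) \left(8 - 21\right) - 7\right)^{2} = \left(14 \left(-7\right) \left(-13\right) - 7\right)^{2} = \left(1274 - 7\right)^{2} = 1267^{2} = 1605289$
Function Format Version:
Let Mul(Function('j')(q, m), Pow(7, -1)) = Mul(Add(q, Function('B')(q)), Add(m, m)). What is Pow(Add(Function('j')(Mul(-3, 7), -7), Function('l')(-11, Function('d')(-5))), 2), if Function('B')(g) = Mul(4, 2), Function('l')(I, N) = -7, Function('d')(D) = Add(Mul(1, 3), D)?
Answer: 1605289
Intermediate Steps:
Function('d')(D) = Add(3, D)
Function('B')(g) = 8
Function('j')(q, m) = Mul(14, m, Add(8, q)) (Function('j')(q, m) = Mul(7, Mul(Add(q, 8), Add(m, m))) = Mul(7, Mul(Add(8, q), Mul(2, m))) = Mul(7, Mul(2, m, Add(8, q))) = Mul(14, m, Add(8, q)))
Pow(Add(Function('j')(Mul(-3, 7), -7), Function('l')(-11, Function('d')(-5))), 2) = Pow(Add(Mul(14, -7, Add(8, Mul(-3, 7))), -7), 2) = Pow(Add(Mul(14, -7, Add(8, -21)), -7), 2) = Pow(Add(Mul(14, -7, -13), -7), 2) = Pow(Add(1274, -7), 2) = Pow(1267, 2) = 1605289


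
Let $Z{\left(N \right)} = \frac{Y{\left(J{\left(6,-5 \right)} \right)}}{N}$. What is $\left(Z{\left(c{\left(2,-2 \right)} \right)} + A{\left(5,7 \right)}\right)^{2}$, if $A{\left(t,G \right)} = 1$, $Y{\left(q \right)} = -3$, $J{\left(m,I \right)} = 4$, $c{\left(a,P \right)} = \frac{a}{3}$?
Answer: $\frac{49}{4} \approx 12.25$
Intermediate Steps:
$c{\left(a,P \right)} = \frac{a}{3}$ ($c{\left(a,P \right)} = a \frac{1}{3} = \frac{a}{3}$)
$Z{\left(N \right)} = - \frac{3}{N}$
$\left(Z{\left(c{\left(2,-2 \right)} \right)} + A{\left(5,7 \right)}\right)^{2} = \left(- \frac{3}{\frac{1}{3} \cdot 2} + 1\right)^{2} = \left(- \frac{3}{\frac{2}{3}} + 1\right)^{2} = \left(\left(-3\right) \frac{3}{2} + 1\right)^{2} = \left(- \frac{9}{2} + 1\right)^{2} = \left(- \frac{7}{2}\right)^{2} = \frac{49}{4}$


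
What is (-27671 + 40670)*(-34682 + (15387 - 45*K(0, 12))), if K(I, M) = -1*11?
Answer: -244381200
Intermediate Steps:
K(I, M) = -11
(-27671 + 40670)*(-34682 + (15387 - 45*K(0, 12))) = (-27671 + 40670)*(-34682 + (15387 - 45*(-11))) = 12999*(-34682 + (15387 - 1*(-495))) = 12999*(-34682 + (15387 + 495)) = 12999*(-34682 + 15882) = 12999*(-18800) = -244381200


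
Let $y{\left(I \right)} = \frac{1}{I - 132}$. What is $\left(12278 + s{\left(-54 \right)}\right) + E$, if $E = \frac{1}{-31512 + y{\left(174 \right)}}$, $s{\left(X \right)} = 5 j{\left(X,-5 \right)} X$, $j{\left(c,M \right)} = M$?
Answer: $\frac{18036698842}{1323503} \approx 13628.0$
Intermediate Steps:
$y{\left(I \right)} = \frac{1}{-132 + I}$
$s{\left(X \right)} = - 25 X$ ($s{\left(X \right)} = 5 \left(-5\right) X = - 25 X$)
$E = - \frac{42}{1323503}$ ($E = \frac{1}{-31512 + \frac{1}{-132 + 174}} = \frac{1}{-31512 + \frac{1}{42}} = \frac{1}{- \frac{1323503}{42}} = - \frac{42}{1323503} \approx -3.1734 \cdot 10^{-5}$)
$\left(12278 + s{\left(-54 \right)}\right) + E = \left(12278 - -1350\right) - \frac{42}{1323503} = \left(12278 + 1350\right) - \frac{42}{1323503} = 13628 - \frac{42}{1323503} = \frac{18036698842}{1323503}$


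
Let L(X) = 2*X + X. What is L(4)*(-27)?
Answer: -324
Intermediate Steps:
L(X) = 3*X
L(4)*(-27) = (3*4)*(-27) = 12*(-27) = -324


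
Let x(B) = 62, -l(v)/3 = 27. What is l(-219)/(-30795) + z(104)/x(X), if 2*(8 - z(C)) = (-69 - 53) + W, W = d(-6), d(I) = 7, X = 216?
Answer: 1348063/1272860 ≈ 1.0591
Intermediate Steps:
l(v) = -81 (l(v) = -3*27 = -81)
W = 7
z(C) = 131/2 (z(C) = 8 - ((-69 - 53) + 7)/2 = 8 - (-122 + 7)/2 = 8 - ½*(-115) = 8 + 115/2 = 131/2)
l(-219)/(-30795) + z(104)/x(X) = -81/(-30795) + (131/2)/62 = -81*(-1/30795) + (131/2)*(1/62) = 27/10265 + 131/124 = 1348063/1272860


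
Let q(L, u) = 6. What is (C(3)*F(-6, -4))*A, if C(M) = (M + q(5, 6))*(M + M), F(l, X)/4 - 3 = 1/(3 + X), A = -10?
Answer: -4320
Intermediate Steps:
F(l, X) = 12 + 4/(3 + X)
C(M) = 2*M*(6 + M) (C(M) = (M + 6)*(M + M) = (6 + M)*(2*M) = 2*M*(6 + M))
(C(3)*F(-6, -4))*A = ((2*3*(6 + 3))*(4*(10 + 3*(-4))/(3 - 4)))*(-10) = ((2*3*9)*(4*(10 - 12)/(-1)))*(-10) = (54*(4*(-1)*(-2)))*(-10) = (54*8)*(-10) = 432*(-10) = -4320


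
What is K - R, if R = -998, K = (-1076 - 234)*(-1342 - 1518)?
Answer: 3747598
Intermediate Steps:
K = 3746600 (K = -1310*(-2860) = 3746600)
K - R = 3746600 - 1*(-998) = 3746600 + 998 = 3747598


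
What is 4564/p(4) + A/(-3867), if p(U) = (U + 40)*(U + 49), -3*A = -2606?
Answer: 11717443/6763383 ≈ 1.7325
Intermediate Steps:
A = 2606/3 (A = -⅓*(-2606) = 2606/3 ≈ 868.67)
p(U) = (40 + U)*(49 + U)
4564/p(4) + A/(-3867) = 4564/(1960 + 4² + 89*4) + (2606/3)/(-3867) = 4564/(1960 + 16 + 356) + (2606/3)*(-1/3867) = 4564/2332 - 2606/11601 = 4564*(1/2332) - 2606/11601 = 1141/583 - 2606/11601 = 11717443/6763383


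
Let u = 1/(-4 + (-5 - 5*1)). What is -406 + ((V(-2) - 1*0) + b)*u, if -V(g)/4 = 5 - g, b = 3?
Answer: -5659/14 ≈ -404.21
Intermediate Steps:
V(g) = -20 + 4*g (V(g) = -4*(5 - g) = -20 + 4*g)
u = -1/14 (u = 1/(-4 + (-5 - 5)) = 1/(-4 - 10) = 1/(-14) = -1/14 ≈ -0.071429)
-406 + ((V(-2) - 1*0) + b)*u = -406 + (((-20 + 4*(-2)) - 1*0) + 3)*(-1/14) = -406 + (((-20 - 8) + 0) + 3)*(-1/14) = -406 + ((-28 + 0) + 3)*(-1/14) = -406 + (-28 + 3)*(-1/14) = -406 - 25*(-1/14) = -406 + 25/14 = -5659/14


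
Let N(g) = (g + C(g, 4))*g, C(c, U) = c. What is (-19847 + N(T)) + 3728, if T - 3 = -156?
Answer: 30699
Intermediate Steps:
T = -153 (T = 3 - 156 = -153)
N(g) = 2*g² (N(g) = (g + g)*g = (2*g)*g = 2*g²)
(-19847 + N(T)) + 3728 = (-19847 + 2*(-153)²) + 3728 = (-19847 + 2*23409) + 3728 = (-19847 + 46818) + 3728 = 26971 + 3728 = 30699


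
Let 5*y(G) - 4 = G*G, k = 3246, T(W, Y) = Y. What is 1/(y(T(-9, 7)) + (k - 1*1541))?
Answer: 5/8578 ≈ 0.00058289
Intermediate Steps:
y(G) = 4/5 + G**2/5 (y(G) = 4/5 + (G*G)/5 = 4/5 + G**2/5)
1/(y(T(-9, 7)) + (k - 1*1541)) = 1/((4/5 + (1/5)*7**2) + (3246 - 1*1541)) = 1/((4/5 + (1/5)*49) + (3246 - 1541)) = 1/((4/5 + 49/5) + 1705) = 1/(53/5 + 1705) = 1/(8578/5) = 5/8578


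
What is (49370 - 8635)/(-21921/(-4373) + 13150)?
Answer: 178134155/57526871 ≈ 3.0965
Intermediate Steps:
(49370 - 8635)/(-21921/(-4373) + 13150) = 40735/(-21921*(-1/4373) + 13150) = 40735/(21921/4373 + 13150) = 40735/(57526871/4373) = 40735*(4373/57526871) = 178134155/57526871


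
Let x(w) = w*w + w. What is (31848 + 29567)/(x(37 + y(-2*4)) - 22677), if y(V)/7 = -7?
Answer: -12283/4509 ≈ -2.7241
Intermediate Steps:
y(V) = -49 (y(V) = 7*(-7) = -49)
x(w) = w + w² (x(w) = w² + w = w + w²)
(31848 + 29567)/(x(37 + y(-2*4)) - 22677) = (31848 + 29567)/((37 - 49)*(1 + (37 - 49)) - 22677) = 61415/(-12*(1 - 12) - 22677) = 61415/(-12*(-11) - 22677) = 61415/(132 - 22677) = 61415/(-22545) = 61415*(-1/22545) = -12283/4509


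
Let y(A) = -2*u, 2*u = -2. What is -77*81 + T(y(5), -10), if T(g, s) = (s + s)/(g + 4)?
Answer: -18721/3 ≈ -6240.3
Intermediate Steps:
u = -1 (u = (1/2)*(-2) = -1)
y(A) = 2 (y(A) = -2*(-1) = 2)
T(g, s) = 2*s/(4 + g) (T(g, s) = (2*s)/(4 + g) = 2*s/(4 + g))
-77*81 + T(y(5), -10) = -77*81 + 2*(-10)/(4 + 2) = -6237 + 2*(-10)/6 = -6237 + 2*(-10)*(1/6) = -6237 - 10/3 = -18721/3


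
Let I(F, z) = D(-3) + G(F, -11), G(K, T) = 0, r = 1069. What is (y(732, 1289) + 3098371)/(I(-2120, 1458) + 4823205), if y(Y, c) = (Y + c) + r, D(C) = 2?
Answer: 3101461/4823207 ≈ 0.64303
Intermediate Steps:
I(F, z) = 2 (I(F, z) = 2 + 0 = 2)
y(Y, c) = 1069 + Y + c (y(Y, c) = (Y + c) + 1069 = 1069 + Y + c)
(y(732, 1289) + 3098371)/(I(-2120, 1458) + 4823205) = ((1069 + 732 + 1289) + 3098371)/(2 + 4823205) = (3090 + 3098371)/4823207 = 3101461*(1/4823207) = 3101461/4823207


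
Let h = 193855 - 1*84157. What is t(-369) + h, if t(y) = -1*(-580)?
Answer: 110278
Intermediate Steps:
h = 109698 (h = 193855 - 84157 = 109698)
t(y) = 580
t(-369) + h = 580 + 109698 = 110278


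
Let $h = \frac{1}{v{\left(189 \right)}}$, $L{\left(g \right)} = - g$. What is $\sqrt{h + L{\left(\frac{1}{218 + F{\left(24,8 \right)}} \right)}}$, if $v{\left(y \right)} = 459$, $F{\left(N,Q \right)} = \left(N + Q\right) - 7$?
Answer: $\frac{2 i \sqrt{102}}{459} \approx 0.044007 i$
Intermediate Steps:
$F{\left(N,Q \right)} = -7 + N + Q$
$h = \frac{1}{459} \approx 0.0021787$
$\sqrt{h + L{\left(\frac{1}{218 + F{\left(24,8 \right)}} \right)}} = \sqrt{\frac{1}{459} - \frac{1}{218 + \left(-7 + 24 + 8\right)}} = \sqrt{\frac{1}{459} - \frac{1}{218 + 25}} = \sqrt{\frac{1}{459} - \frac{1}{243}} = \sqrt{- \frac{8}{4131}} = \frac{2 i \sqrt{102}}{459}$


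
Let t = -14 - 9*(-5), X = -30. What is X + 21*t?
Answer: 621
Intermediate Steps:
t = 31 (t = -14 - 1*(-45) = -14 + 45 = 31)
X + 21*t = -30 + 21*31 = -30 + 651 = 621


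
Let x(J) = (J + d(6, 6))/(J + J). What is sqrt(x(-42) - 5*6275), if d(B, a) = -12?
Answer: I*sqrt(6149374)/14 ≈ 177.13*I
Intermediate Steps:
x(J) = (-12 + J)/(2*J) (x(J) = (J - 12)/(J + J) = (-12 + J)/((2*J)) = (-12 + J)*(1/(2*J)) = (-12 + J)/(2*J))
sqrt(x(-42) - 5*6275) = sqrt((1/2)*(-12 - 42)/(-42) - 5*6275) = sqrt((1/2)*(-1/42)*(-54) - 31375) = sqrt(9/14 - 31375) = sqrt(-439241/14) = I*sqrt(6149374)/14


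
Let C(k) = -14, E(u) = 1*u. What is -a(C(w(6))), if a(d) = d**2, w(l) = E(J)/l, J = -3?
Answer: -196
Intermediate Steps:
E(u) = u
w(l) = -3/l
-a(C(w(6))) = -1*(-14)**2 = -1*196 = -196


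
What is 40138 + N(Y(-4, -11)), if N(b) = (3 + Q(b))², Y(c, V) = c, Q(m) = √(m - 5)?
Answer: 40138 + 18*I ≈ 40138.0 + 18.0*I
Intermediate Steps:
Q(m) = √(-5 + m)
N(b) = (3 + √(-5 + b))²
40138 + N(Y(-4, -11)) = 40138 + (3 + √(-5 - 4))² = 40138 + (3 + √(-9))² = 40138 + (3 + 3*I)²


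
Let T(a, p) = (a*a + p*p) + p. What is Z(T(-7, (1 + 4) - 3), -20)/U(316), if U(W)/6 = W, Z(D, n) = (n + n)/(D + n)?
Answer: -1/1659 ≈ -0.00060277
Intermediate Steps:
T(a, p) = p + a**2 + p**2 (T(a, p) = (a**2 + p**2) + p = p + a**2 + p**2)
Z(D, n) = 2*n/(D + n) (Z(D, n) = (2*n)/(D + n) = 2*n/(D + n))
U(W) = 6*W
Z(T(-7, (1 + 4) - 3), -20)/U(316) = (2*(-20)/((((1 + 4) - 3) + (-7)**2 + ((1 + 4) - 3)**2) - 20))/((6*316)) = (2*(-20)/(((5 - 3) + 49 + (5 - 3)**2) - 20))/1896 = (2*(-20)/((2 + 49 + 2**2) - 20))*(1/1896) = (2*(-20)/((2 + 49 + 4) - 20))*(1/1896) = (2*(-20)/(55 - 20))*(1/1896) = (2*(-20)/35)*(1/1896) = (2*(-20)*(1/35))*(1/1896) = -8/7*1/1896 = -1/1659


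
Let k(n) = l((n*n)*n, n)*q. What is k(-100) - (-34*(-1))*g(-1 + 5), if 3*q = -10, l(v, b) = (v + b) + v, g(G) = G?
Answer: 6666864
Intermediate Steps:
l(v, b) = b + 2*v (l(v, b) = (b + v) + v = b + 2*v)
q = -10/3 (q = (1/3)*(-10) = -10/3 ≈ -3.3333)
k(n) = -20*n**3/3 - 10*n/3 (k(n) = (n + 2*((n*n)*n))*(-10/3) = (n + 2*(n**2*n))*(-10/3) = (n + 2*n**3)*(-10/3) = -20*n**3/3 - 10*n/3)
k(-100) - (-34*(-1))*g(-1 + 5) = (10/3)*(-100)*(-1 - 2*(-100)**2) - (-34*(-1))*(-1 + 5) = (10/3)*(-100)*(-1 - 2*10000) - 34*4 = (10/3)*(-100)*(-1 - 20000) - 1*136 = (10/3)*(-100)*(-20001) - 136 = 6667000 - 136 = 6666864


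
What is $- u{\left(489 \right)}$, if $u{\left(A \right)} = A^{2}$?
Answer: $-239121$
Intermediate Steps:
$- u{\left(489 \right)} = - 489^{2} = \left(-1\right) 239121 = -239121$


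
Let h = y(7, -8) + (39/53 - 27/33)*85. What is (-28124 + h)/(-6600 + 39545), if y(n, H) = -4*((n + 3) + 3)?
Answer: -16430688/19206935 ≈ -0.85546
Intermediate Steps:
y(n, H) = -24 - 4*n (y(n, H) = -4*((3 + n) + 3) = -4*(6 + n) = -24 - 4*n)
h = -34396/583 (h = (-24 - 4*7) + (39/53 - 27/33)*85 = (-24 - 28) + (39*(1/53) - 27*1/33)*85 = -52 + (39/53 - 9/11)*85 = -52 - 48/583*85 = -52 - 4080/583 = -34396/583 ≈ -58.998)
(-28124 + h)/(-6600 + 39545) = (-28124 - 34396/583)/(-6600 + 39545) = -16430688/583/32945 = -16430688/583*1/32945 = -16430688/19206935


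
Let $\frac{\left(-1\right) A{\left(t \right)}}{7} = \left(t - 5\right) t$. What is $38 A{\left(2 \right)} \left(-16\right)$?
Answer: $-25536$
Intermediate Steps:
$A{\left(t \right)} = - 7 t \left(-5 + t\right)$ ($A{\left(t \right)} = - 7 \left(t - 5\right) t = - 7 \left(-5 + t\right) t = - 7 t \left(-5 + t\right)$)
$38 A{\left(2 \right)} \left(-16\right) = 38 \cdot 7 \cdot 2 \left(5 - 2\right) \left(-16\right) = 38 \cdot 7 \cdot 2 \cdot 3 \left(-16\right) = 38 \cdot 42 \left(-16\right) = 1596 \left(-16\right) = -25536$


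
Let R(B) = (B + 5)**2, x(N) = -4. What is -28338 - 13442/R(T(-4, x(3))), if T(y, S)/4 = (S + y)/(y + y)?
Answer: -2308820/81 ≈ -28504.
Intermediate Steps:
T(y, S) = 2*(S + y)/y (T(y, S) = 4*((S + y)/(y + y)) = 4*((S + y)/((2*y))) = 4*((S + y)*(1/(2*y))) = 4*((S + y)/(2*y)) = 2*(S + y)/y)
R(B) = (5 + B)**2
-28338 - 13442/R(T(-4, x(3))) = -28338 - 13442/((5 + (2 + 2*(-4)/(-4)))**2) = -28338 - 13442/((5 + (2 + 2*(-4)*(-1/4)))**2) = -28338 - 13442/((5 + (2 + 2))**2) = -28338 - 13442/((5 + 4)**2) = -28338 - 13442/(9**2) = -28338 - 13442/81 = -2308820/81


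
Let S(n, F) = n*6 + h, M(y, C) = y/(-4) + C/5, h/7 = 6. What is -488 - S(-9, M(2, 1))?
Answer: -476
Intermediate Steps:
h = 42 (h = 7*6 = 42)
M(y, C) = -y/4 + C/5 (M(y, C) = y*(-¼) + C*(⅕) = -y/4 + C/5)
S(n, F) = 42 + 6*n (S(n, F) = n*6 + 42 = 6*n + 42 = 42 + 6*n)
-488 - S(-9, M(2, 1)) = -488 - (42 + 6*(-9)) = -488 - (42 - 54) = -488 - 1*(-12) = -488 + 12 = -476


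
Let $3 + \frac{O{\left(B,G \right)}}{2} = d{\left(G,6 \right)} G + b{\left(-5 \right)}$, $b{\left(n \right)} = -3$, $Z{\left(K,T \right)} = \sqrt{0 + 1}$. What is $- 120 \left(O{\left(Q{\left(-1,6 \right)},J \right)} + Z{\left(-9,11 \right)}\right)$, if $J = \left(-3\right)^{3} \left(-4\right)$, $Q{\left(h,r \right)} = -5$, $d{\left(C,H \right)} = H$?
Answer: $-154200$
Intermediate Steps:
$Z{\left(K,T \right)} = 1$ ($Z{\left(K,T \right)} = \sqrt{1} = 1$)
$J = 108$ ($J = \left(-27\right) \left(-4\right) = 108$)
$O{\left(B,G \right)} = -12 + 12 G$ ($O{\left(B,G \right)} = -6 + 2 \left(6 G - 3\right) = -6 + 2 \left(-3 + 6 G\right) = -6 + \left(-6 + 12 G\right) = -12 + 12 G$)
$- 120 \left(O{\left(Q{\left(-1,6 \right)},J \right)} + Z{\left(-9,11 \right)}\right) = - 120 \left(\left(-12 + 12 \cdot 108\right) + 1\right) = - 120 \left(\left(-12 + 1296\right) + 1\right) = - 120 \left(1284 + 1\right) = \left(-120\right) 1285 = -154200$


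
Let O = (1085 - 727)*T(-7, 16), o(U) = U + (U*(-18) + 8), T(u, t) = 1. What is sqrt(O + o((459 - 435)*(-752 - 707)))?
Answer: 3*sqrt(66182) ≈ 771.78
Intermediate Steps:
o(U) = 8 - 17*U (o(U) = U + (-18*U + 8) = U + (8 - 18*U) = 8 - 17*U)
O = 358 (O = (1085 - 727)*1 = 358*1 = 358)
sqrt(O + o((459 - 435)*(-752 - 707))) = sqrt(358 + (8 - 17*(459 - 435)*(-752 - 707))) = sqrt(358 + (8 - 408*(-1459))) = sqrt(358 + (8 - 17*(-35016))) = sqrt(358 + (8 + 595272)) = sqrt(358 + 595280) = sqrt(595638) = 3*sqrt(66182)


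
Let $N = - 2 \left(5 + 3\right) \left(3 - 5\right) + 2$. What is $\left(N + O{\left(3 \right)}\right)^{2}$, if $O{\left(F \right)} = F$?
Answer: $1369$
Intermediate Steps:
$N = 34$ ($N = - 2 \cdot 8 \left(-2\right) + 2 = \left(-2\right) \left(-16\right) + 2 = 32 + 2 = 34$)
$\left(N + O{\left(3 \right)}\right)^{2} = \left(34 + 3\right)^{2} = 37^{2} = 1369$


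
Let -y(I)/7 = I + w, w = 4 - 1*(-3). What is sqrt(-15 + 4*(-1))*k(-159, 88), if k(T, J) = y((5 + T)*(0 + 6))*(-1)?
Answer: -6419*I*sqrt(19) ≈ -27980.0*I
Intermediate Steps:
w = 7 (w = 4 + 3 = 7)
y(I) = -49 - 7*I (y(I) = -7*(I + 7) = -7*(7 + I) = -49 - 7*I)
k(T, J) = 259 + 42*T (k(T, J) = (-49 - 7*(5 + T)*(0 + 6))*(-1) = (-49 - 7*(5 + T)*6)*(-1) = (-49 - 7*(30 + 6*T))*(-1) = (-49 + (-210 - 42*T))*(-1) = (-259 - 42*T)*(-1) = 259 + 42*T)
sqrt(-15 + 4*(-1))*k(-159, 88) = sqrt(-15 + 4*(-1))*(259 + 42*(-159)) = sqrt(-15 - 4)*(259 - 6678) = sqrt(-19)*(-6419) = (I*sqrt(19))*(-6419) = -6419*I*sqrt(19)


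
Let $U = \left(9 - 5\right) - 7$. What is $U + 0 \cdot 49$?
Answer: $-3$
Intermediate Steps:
$U = -3$ ($U = 4 - 7 = -3$)
$U + 0 \cdot 49 = -3 + 0 \cdot 49 = -3 + 0 = -3$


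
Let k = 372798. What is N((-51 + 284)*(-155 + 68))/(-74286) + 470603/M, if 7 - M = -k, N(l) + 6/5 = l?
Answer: 14172263993/9231397410 ≈ 1.5352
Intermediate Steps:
N(l) = -6/5 + l
M = 372805 (M = 7 - (-1)*372798 = 7 - 1*(-372798) = 7 + 372798 = 372805)
N((-51 + 284)*(-155 + 68))/(-74286) + 470603/M = (-6/5 + (-51 + 284)*(-155 + 68))/(-74286) + 470603/372805 = (-6/5 + 233*(-87))*(-1/74286) + 470603*(1/372805) = (-6/5 - 20271)*(-1/74286) + 470603/372805 = -101361/5*(-1/74286) + 470603/372805 = 33787/123810 + 470603/372805 = 14172263993/9231397410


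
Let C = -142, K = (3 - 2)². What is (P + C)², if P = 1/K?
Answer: 19881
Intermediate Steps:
K = 1 (K = 1² = 1)
P = 1 (P = 1/1 = 1)
(P + C)² = (1 - 142)² = (-141)² = 19881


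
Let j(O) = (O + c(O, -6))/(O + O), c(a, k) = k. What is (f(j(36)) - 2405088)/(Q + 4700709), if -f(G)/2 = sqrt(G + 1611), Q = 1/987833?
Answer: -1187912647152/2321757736799 - 987833*sqrt(58011)/13930546420794 ≈ -0.51166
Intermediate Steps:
Q = 1/987833 ≈ 1.0123e-6
j(O) = (-6 + O)/(2*O) (j(O) = (O - 6)/(O + O) = (-6 + O)/((2*O)) = (-6 + O)*(1/(2*O)) = (-6 + O)/(2*O))
f(G) = -2*sqrt(1611 + G) (f(G) = -2*sqrt(G + 1611) = -2*sqrt(1611 + G))
(f(j(36)) - 2405088)/(Q + 4700709) = (-2*sqrt(1611 + (1/2)*(-6 + 36)/36) - 2405088)/(1/987833 + 4700709) = (-2*sqrt(1611 + (1/2)*(1/36)*30) - 2405088)/(4643515473598/987833) = (-2*sqrt(1611 + 5/12) - 2405088)*(987833/4643515473598) = (-sqrt(58011)/3 - 2405088)*(987833/4643515473598) = (-2405088 - sqrt(58011)/3)*(987833/4643515473598) = -1187912647152/2321757736799 - 987833*sqrt(58011)/13930546420794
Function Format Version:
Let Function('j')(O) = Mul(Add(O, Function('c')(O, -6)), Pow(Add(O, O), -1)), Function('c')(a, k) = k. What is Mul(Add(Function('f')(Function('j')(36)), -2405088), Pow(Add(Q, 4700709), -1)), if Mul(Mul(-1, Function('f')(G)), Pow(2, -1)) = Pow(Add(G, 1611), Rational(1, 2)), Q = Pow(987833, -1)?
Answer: Add(Rational(-1187912647152, 2321757736799), Mul(Rational(-987833, 13930546420794), Pow(58011, Rational(1, 2)))) ≈ -0.51166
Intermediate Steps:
Q = Rational(1, 987833) ≈ 1.0123e-6
Function('j')(O) = Mul(Rational(1, 2), Pow(O, -1), Add(-6, O)) (Function('j')(O) = Mul(Add(O, -6), Pow(Add(O, O), -1)) = Mul(Add(-6, O), Pow(Mul(2, O), -1)) = Mul(Add(-6, O), Mul(Rational(1, 2), Pow(O, -1))) = Mul(Rational(1, 2), Pow(O, -1), Add(-6, O)))
Function('f')(G) = Mul(-2, Pow(Add(1611, G), Rational(1, 2))) (Function('f')(G) = Mul(-2, Pow(Add(G, 1611), Rational(1, 2))) = Mul(-2, Pow(Add(1611, G), Rational(1, 2))))
Mul(Add(Function('f')(Function('j')(36)), -2405088), Pow(Add(Q, 4700709), -1)) = Mul(Add(Mul(-2, Pow(Add(1611, Mul(Rational(1, 2), Pow(36, -1), Add(-6, 36))), Rational(1, 2))), -2405088), Pow(Add(Rational(1, 987833), 4700709), -1)) = Mul(Add(Mul(-2, Pow(Add(1611, Mul(Rational(1, 2), Rational(1, 36), 30)), Rational(1, 2))), -2405088), Pow(Rational(4643515473598, 987833), -1)) = Mul(Add(Mul(-2, Pow(Add(1611, Rational(5, 12)), Rational(1, 2))), -2405088), Rational(987833, 4643515473598)) = Mul(Add(Mul(-2, Pow(Rational(19337, 12), Rational(1, 2))), -2405088), Rational(987833, 4643515473598)) = Mul(Add(Mul(-2, Mul(Rational(1, 6), Pow(58011, Rational(1, 2)))), -2405088), Rational(987833, 4643515473598)) = Mul(Add(Mul(Rational(-1, 3), Pow(58011, Rational(1, 2))), -2405088), Rational(987833, 4643515473598)) = Mul(Add(-2405088, Mul(Rational(-1, 3), Pow(58011, Rational(1, 2)))), Rational(987833, 4643515473598)) = Add(Rational(-1187912647152, 2321757736799), Mul(Rational(-987833, 13930546420794), Pow(58011, Rational(1, 2))))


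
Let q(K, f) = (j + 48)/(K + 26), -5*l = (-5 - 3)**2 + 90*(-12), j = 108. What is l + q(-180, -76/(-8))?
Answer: 77842/385 ≈ 202.19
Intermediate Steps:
l = 1016/5 (l = -((-5 - 3)**2 + 90*(-12))/5 = -((-8)**2 - 1080)/5 = -(64 - 1080)/5 = -1/5*(-1016) = 1016/5 ≈ 203.20)
q(K, f) = 156/(26 + K) (q(K, f) = (108 + 48)/(K + 26) = 156/(26 + K))
l + q(-180, -76/(-8)) = 1016/5 + 156/(26 - 180) = 1016/5 + 156/(-154) = 1016/5 + 156*(-1/154) = 1016/5 - 78/77 = 77842/385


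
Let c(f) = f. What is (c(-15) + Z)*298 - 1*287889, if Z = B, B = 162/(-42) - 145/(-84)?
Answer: -12305749/42 ≈ -2.9299e+5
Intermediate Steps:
B = -179/84 (B = 162*(-1/42) - 145*(-1/84) = -27/7 + 145/84 = -179/84 ≈ -2.1310)
Z = -179/84 ≈ -2.1310
(c(-15) + Z)*298 - 1*287889 = (-15 - 179/84)*298 - 1*287889 = -1439/84*298 - 287889 = -214411/42 - 287889 = -12305749/42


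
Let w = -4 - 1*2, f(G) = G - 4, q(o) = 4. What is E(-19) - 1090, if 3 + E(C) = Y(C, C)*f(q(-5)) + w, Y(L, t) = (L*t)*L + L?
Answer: -1099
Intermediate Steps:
f(G) = -4 + G
w = -6 (w = -4 - 2 = -6)
Y(L, t) = L + t*L² (Y(L, t) = t*L² + L = L + t*L²)
E(C) = -9 (E(C) = -3 + ((C*(1 + C*C))*(-4 + 4) - 6) = -3 + ((C*(1 + C²))*0 - 6) = -3 + (0 - 6) = -3 - 6 = -9)
E(-19) - 1090 = -9 - 1090 = -1099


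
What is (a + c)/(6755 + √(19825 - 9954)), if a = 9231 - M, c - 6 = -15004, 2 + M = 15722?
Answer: -145144685/45620154 + 21487*√9871/45620154 ≈ -3.1348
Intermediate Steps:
M = 15720 (M = -2 + 15722 = 15720)
c = -14998 (c = 6 - 15004 = -14998)
a = -6489 (a = 9231 - 1*15720 = 9231 - 15720 = -6489)
(a + c)/(6755 + √(19825 - 9954)) = (-6489 - 14998)/(6755 + √(19825 - 9954)) = -21487/(6755 + √9871)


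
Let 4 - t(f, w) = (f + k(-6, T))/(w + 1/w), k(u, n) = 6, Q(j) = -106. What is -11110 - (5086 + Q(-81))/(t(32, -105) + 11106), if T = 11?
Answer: -136106157298/12250285 ≈ -11110.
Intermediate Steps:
t(f, w) = 4 - (6 + f)/(w + 1/w) (t(f, w) = 4 - (f + 6)/(w + 1/w) = 4 - (6 + f)/(w + 1/w))
-11110 - (5086 + Q(-81))/(t(32, -105) + 11106) = -11110 - (5086 - 106)/((4 - 6*(-105) + 4*(-105)**2 - 1*32*(-105))/(1 + (-105)**2) + 11106) = -11110 - 4980/((4 + 630 + 4*11025 + 3360)/(1 + 11025) + 11106) = -11110 - 4980/((4 + 630 + 44100 + 3360)/11026 + 11106) = -11110 - 4980/((1/11026)*48094 + 11106) = -11110 - 4980/(24047/5513 + 11106) = -11110 - 4980/61251425/5513 = -11110 - 4980*5513/61251425 = -11110 - 1*5490948/12250285 = -11110 - 5490948/12250285 = -136106157298/12250285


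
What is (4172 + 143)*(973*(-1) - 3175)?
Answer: -17898620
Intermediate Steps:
(4172 + 143)*(973*(-1) - 3175) = 4315*(-973 - 3175) = 4315*(-4148) = -17898620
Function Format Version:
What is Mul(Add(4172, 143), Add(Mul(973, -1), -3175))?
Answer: -17898620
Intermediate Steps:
Mul(Add(4172, 143), Add(Mul(973, -1), -3175)) = Mul(4315, Add(-973, -3175)) = Mul(4315, -4148) = -17898620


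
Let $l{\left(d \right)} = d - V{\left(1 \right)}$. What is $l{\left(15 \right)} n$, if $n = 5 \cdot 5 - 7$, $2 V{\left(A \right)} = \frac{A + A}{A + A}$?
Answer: $261$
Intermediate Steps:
$V{\left(A \right)} = \frac{1}{2}$ ($V{\left(A \right)} = \frac{\left(A + A\right) \frac{1}{A + A}}{2} = \frac{2 A \frac{1}{2 A}}{2} = \frac{1}{2} \cdot 1 = \frac{1}{2}$)
$l{\left(d \right)} = - \frac{1}{2} + d$ ($l{\left(d \right)} = d - \frac{1}{2} = - \frac{1}{2} + d$)
$n = 18$ ($n = 25 - 7 = 18$)
$l{\left(15 \right)} n = \left(- \frac{1}{2} + 15\right) 18 = \frac{29}{2} \cdot 18 = 261$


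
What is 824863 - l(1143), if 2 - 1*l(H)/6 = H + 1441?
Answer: 840355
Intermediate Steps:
l(H) = -8634 - 6*H (l(H) = 12 - 6*(H + 1441) = 12 - 6*(1441 + H) = 12 + (-8646 - 6*H) = -8634 - 6*H)
824863 - l(1143) = 824863 - (-8634 - 6*1143) = 824863 - (-8634 - 6858) = 824863 - 1*(-15492) = 824863 + 15492 = 840355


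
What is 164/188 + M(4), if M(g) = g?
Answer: 229/47 ≈ 4.8723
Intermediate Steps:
164/188 + M(4) = 164/188 + 4 = 164*(1/188) + 4 = 41/47 + 4 = 229/47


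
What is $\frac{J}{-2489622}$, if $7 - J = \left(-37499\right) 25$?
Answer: $- \frac{156247}{414937} \approx -0.37656$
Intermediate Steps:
$J = 937482$ ($J = 7 - \left(-37499\right) 25 = 7 - -937475 = 7 + 937475 = 937482$)
$\frac{J}{-2489622} = \frac{937482}{-2489622} = 937482 \left(- \frac{1}{2489622}\right) = - \frac{156247}{414937}$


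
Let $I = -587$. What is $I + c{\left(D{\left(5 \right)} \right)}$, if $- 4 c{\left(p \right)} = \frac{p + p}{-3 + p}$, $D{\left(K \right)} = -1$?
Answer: $- \frac{4697}{8} \approx -587.13$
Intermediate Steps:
$c{\left(p \right)} = - \frac{p}{2 \left(-3 + p\right)}$ ($c{\left(p \right)} = - \frac{\frac{1}{-3 + p} \left(p + p\right)}{4} = - \frac{\frac{1}{-3 + p} 2 p}{4} = - \frac{2 p \frac{1}{-3 + p}}{4} = - \frac{p}{2 \left(-3 + p\right)}$)
$I + c{\left(D{\left(5 \right)} \right)} = -587 - - \frac{1}{-6 + 2 \left(-1\right)} = -587 - - \frac{1}{-6 - 2} = -587 - - \frac{1}{-8} = -587 - \left(-1\right) \left(- \frac{1}{8}\right) = -587 - \frac{1}{8} = - \frac{4697}{8}$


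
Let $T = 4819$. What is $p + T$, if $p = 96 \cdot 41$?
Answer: $8755$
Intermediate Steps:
$p = 3936$
$p + T = 3936 + 4819 = 8755$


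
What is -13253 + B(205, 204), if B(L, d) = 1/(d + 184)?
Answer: -5142163/388 ≈ -13253.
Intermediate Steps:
B(L, d) = 1/(184 + d)
-13253 + B(205, 204) = -13253 + 1/(184 + 204) = -13253 + 1/388 = -5142163/388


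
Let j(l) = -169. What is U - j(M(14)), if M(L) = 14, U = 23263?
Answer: 23432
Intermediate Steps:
U - j(M(14)) = 23263 - 1*(-169) = 23263 + 169 = 23432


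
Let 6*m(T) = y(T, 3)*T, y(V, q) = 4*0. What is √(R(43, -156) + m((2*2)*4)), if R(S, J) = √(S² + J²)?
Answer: 26185^(¼) ≈ 12.721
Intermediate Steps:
y(V, q) = 0
R(S, J) = √(J² + S²)
m(T) = 0 (m(T) = (0*T)/6 = (⅙)*0 = 0)
√(R(43, -156) + m((2*2)*4)) = √(√((-156)² + 43²) + 0) = √(√(24336 + 1849) + 0) = √(√26185 + 0) = √(√26185) = 26185^(¼)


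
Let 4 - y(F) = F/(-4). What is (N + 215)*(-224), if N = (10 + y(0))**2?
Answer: -92064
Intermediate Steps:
y(F) = 4 + F/4 (y(F) = 4 - F/(-4) = 4 - F*(-1)/4 = 4 - (-1)*F/4 = 4 + F/4)
N = 196 (N = (10 + (4 + (1/4)*0))**2 = (10 + (4 + 0))**2 = (10 + 4)**2 = 14**2 = 196)
(N + 215)*(-224) = (196 + 215)*(-224) = 411*(-224) = -92064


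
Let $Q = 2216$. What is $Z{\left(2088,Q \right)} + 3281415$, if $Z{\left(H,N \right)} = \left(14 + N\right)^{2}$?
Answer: $8254315$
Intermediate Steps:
$Z{\left(2088,Q \right)} + 3281415 = \left(14 + 2216\right)^{2} + 3281415 = 2230^{2} + 3281415 = 4972900 + 3281415 = 8254315$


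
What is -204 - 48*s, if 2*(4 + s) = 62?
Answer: -1500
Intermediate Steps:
s = 27 (s = -4 + (1/2)*62 = -4 + 31 = 27)
-204 - 48*s = -204 - 48*27 = -204 - 1296 = -1500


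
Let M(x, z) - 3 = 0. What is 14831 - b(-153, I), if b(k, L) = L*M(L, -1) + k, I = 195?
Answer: 14399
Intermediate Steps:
M(x, z) = 3 (M(x, z) = 3 + 0 = 3)
b(k, L) = k + 3*L (b(k, L) = L*3 + k = 3*L + k = k + 3*L)
14831 - b(-153, I) = 14831 - (-153 + 3*195) = 14831 - (-153 + 585) = 14831 - 1*432 = 14831 - 432 = 14399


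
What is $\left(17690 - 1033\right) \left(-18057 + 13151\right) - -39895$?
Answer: $-81679347$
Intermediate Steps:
$\left(17690 - 1033\right) \left(-18057 + 13151\right) - -39895 = 16657 \left(-4906\right) + 39895 = -81719242 + 39895 = -81679347$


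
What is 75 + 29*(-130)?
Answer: -3695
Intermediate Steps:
75 + 29*(-130) = 75 - 3770 = -3695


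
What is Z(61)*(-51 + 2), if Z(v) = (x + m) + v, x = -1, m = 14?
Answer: -3626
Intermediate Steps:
Z(v) = 13 + v (Z(v) = (-1 + 14) + v = 13 + v)
Z(61)*(-51 + 2) = (13 + 61)*(-51 + 2) = 74*(-49) = -3626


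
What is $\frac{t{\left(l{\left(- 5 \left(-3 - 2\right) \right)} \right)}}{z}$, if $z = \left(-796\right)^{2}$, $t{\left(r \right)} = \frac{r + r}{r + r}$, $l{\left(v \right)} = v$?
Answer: $\frac{1}{633616} \approx 1.5782 \cdot 10^{-6}$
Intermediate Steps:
$t{\left(r \right)} = 1$ ($t{\left(r \right)} = \frac{2 r}{2 r} = 2 r \frac{1}{2 r} = 1$)
$z = 633616$
$\frac{t{\left(l{\left(- 5 \left(-3 - 2\right) \right)} \right)}}{z} = 1 \cdot \frac{1}{633616} = \frac{1}{633616}$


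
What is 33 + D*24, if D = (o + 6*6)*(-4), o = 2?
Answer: -3615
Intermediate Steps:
D = -152 (D = (2 + 6*6)*(-4) = (2 + 36)*(-4) = 38*(-4) = -152)
33 + D*24 = 33 - 152*24 = 33 - 3648 = -3615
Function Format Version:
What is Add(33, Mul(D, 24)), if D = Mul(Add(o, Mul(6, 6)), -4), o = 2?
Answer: -3615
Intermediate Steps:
D = -152 (D = Mul(Add(2, Mul(6, 6)), -4) = Mul(Add(2, 36), -4) = Mul(38, -4) = -152)
Add(33, Mul(D, 24)) = Add(33, Mul(-152, 24)) = Add(33, -3648) = -3615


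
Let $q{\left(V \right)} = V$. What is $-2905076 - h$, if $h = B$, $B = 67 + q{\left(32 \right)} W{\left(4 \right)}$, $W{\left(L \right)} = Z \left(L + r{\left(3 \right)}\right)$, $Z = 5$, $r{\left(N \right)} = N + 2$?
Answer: $-2906583$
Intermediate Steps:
$r{\left(N \right)} = 2 + N$
$W{\left(L \right)} = 25 + 5 L$ ($W{\left(L \right)} = 5 \left(L + \left(2 + 3\right)\right) = 5 \left(L + 5\right) = 5 \left(5 + L\right) = 25 + 5 L$)
$B = 1507$ ($B = 67 + 32 \left(25 + 5 \cdot 4\right) = 67 + 32 \left(25 + 20\right) = 67 + 32 \cdot 45 = 67 + 1440 = 1507$)
$h = 1507$
$-2905076 - h = -2905076 - 1507 = -2906583$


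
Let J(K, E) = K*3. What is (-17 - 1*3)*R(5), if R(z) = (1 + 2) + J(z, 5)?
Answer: -360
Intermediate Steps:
J(K, E) = 3*K
R(z) = 3 + 3*z (R(z) = (1 + 2) + 3*z = 3 + 3*z)
(-17 - 1*3)*R(5) = (-17 - 1*3)*(3 + 3*5) = (-17 - 3)*(3 + 15) = -20*18 = -360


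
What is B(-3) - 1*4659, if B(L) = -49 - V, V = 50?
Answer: -4758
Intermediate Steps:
B(L) = -99 (B(L) = -49 - 1*50 = -49 - 50 = -99)
B(-3) - 1*4659 = -99 - 1*4659 = -99 - 4659 = -4758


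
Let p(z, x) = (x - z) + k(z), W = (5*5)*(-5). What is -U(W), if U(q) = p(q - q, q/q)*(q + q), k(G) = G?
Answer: 250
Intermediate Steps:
W = -125 (W = 25*(-5) = -125)
p(z, x) = x (p(z, x) = (x - z) + z = x)
U(q) = 2*q (U(q) = (q/q)*(q + q) = 1*(2*q) = 2*q)
-U(W) = -2*(-125) = -1*(-250) = 250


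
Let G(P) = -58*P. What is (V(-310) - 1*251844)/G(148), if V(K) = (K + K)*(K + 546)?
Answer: 99541/2146 ≈ 46.384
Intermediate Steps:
V(K) = 2*K*(546 + K) (V(K) = (2*K)*(546 + K) = 2*K*(546 + K))
(V(-310) - 1*251844)/G(148) = (2*(-310)*(546 - 310) - 1*251844)/((-58*148)) = (2*(-310)*236 - 251844)/(-8584) = (-146320 - 251844)*(-1/8584) = -398164*(-1/8584) = 99541/2146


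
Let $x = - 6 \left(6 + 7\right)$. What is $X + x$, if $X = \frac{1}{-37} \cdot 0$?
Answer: $-78$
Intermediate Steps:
$x = -78$ ($x = \left(-6\right) 13 = -78$)
$X = 0$ ($X = \left(- \frac{1}{37}\right) 0 = 0$)
$X + x = 0 - 78 = -78$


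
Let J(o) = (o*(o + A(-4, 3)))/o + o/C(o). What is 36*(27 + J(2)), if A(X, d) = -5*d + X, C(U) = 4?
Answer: 378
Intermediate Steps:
A(X, d) = X - 5*d
J(o) = -19 + 5*o/4 (J(o) = (o*(o + (-4 - 5*3)))/o + o/4 = (o*(o + (-4 - 15)))/o + o*(1/4) = (o*(o - 19))/o + o/4 = (o*(-19 + o))/o + o/4 = (-19 + o) + o/4 = -19 + 5*o/4)
36*(27 + J(2)) = 36*(27 + (-19 + (5/4)*2)) = 36*(27 + (-19 + 5/2)) = 36*(27 - 33/2) = 36*(21/2) = 378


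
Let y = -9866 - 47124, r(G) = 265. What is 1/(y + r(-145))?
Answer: -1/56725 ≈ -1.7629e-5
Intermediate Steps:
y = -56990
1/(y + r(-145)) = 1/(-56990 + 265) = 1/(-56725) = -1/56725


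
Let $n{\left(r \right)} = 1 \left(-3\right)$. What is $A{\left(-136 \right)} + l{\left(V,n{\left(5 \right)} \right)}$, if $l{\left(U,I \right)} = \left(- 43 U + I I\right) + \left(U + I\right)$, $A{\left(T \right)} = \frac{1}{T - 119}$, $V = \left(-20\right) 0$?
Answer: $\frac{1529}{255} \approx 5.9961$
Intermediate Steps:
$n{\left(r \right)} = -3$
$V = 0$
$A{\left(T \right)} = \frac{1}{-119 + T}$
$l{\left(U,I \right)} = I + I^{2} - 42 U$ ($l{\left(U,I \right)} = \left(- 43 U + I^{2}\right) + \left(I + U\right) = \left(I^{2} - 43 U\right) + \left(I + U\right) = I + I^{2} - 42 U$)
$A{\left(-136 \right)} + l{\left(V,n{\left(5 \right)} \right)} = \frac{1}{-119 - 136} - \left(3 - \left(-3\right)^{2}\right) = \frac{1}{-255} + \left(-3 + 9 + 0\right) = - \frac{1}{255} + 6 = \frac{1529}{255}$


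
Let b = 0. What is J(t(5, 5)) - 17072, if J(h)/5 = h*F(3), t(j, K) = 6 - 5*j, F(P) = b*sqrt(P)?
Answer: -17072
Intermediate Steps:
F(P) = 0 (F(P) = 0*sqrt(P) = 0)
J(h) = 0 (J(h) = 5*(h*0) = 5*0 = 0)
J(t(5, 5)) - 17072 = 0 - 17072 = -17072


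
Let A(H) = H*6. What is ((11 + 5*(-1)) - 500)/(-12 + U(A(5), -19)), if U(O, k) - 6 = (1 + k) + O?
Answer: -247/3 ≈ -82.333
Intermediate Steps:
A(H) = 6*H
U(O, k) = 7 + O + k (U(O, k) = 6 + ((1 + k) + O) = 6 + (1 + O + k) = 7 + O + k)
((11 + 5*(-1)) - 500)/(-12 + U(A(5), -19)) = ((11 + 5*(-1)) - 500)/(-12 + (7 + 6*5 - 19)) = ((11 - 5) - 500)/(-12 + (7 + 30 - 19)) = (6 - 500)/(-12 + 18) = -494/6 = -494*1/6 = -247/3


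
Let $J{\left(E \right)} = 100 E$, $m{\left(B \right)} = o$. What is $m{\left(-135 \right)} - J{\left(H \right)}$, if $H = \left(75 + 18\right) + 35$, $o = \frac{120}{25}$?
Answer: $- \frac{63976}{5} \approx -12795.0$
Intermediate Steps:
$o = \frac{24}{5}$ ($o = 120 \cdot \frac{1}{25} = \frac{24}{5} \approx 4.8$)
$m{\left(B \right)} = \frac{24}{5}$
$H = 128$ ($H = 93 + 35 = 128$)
$m{\left(-135 \right)} - J{\left(H \right)} = \frac{24}{5} - 100 \cdot 128 = \frac{24}{5} - 12800 = - \frac{63976}{5}$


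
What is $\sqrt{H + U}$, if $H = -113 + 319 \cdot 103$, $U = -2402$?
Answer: $\sqrt{30342} \approx 174.19$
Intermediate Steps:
$H = 32744$ ($H = -113 + 32857 = 32744$)
$\sqrt{H + U} = \sqrt{32744 - 2402} = \sqrt{30342}$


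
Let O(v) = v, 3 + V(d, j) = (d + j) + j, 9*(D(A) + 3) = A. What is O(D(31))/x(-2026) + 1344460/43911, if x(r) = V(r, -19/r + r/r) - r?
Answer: 13434934/445383 ≈ 30.165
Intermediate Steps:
D(A) = -3 + A/9
V(d, j) = -3 + d + 2*j (V(d, j) = -3 + ((d + j) + j) = -3 + (d + 2*j) = -3 + d + 2*j)
x(r) = -1 - 38/r (x(r) = (-3 + r + 2*(-19/r + r/r)) - r = (-3 + r + 2*(-19/r + 1)) - r = (-3 + r + 2*(1 - 19/r)) - r = (-3 + r + (2 - 38/r)) - r = (-1 + r - 38/r) - r = -1 - 38/r)
O(D(31))/x(-2026) + 1344460/43911 = (-3 + (1/9)*31)/(((-38 - 1*(-2026))/(-2026))) + 1344460/43911 = (-3 + 31/9)/((-(-38 + 2026)/2026)) + 1344460*(1/43911) = 4/(9*((-1/2026*1988))) + 1344460/43911 = 4/(9*(-994/1013)) + 1344460/43911 = (4/9)*(-1013/994) + 1344460/43911 = -2026/4473 + 1344460/43911 = 13434934/445383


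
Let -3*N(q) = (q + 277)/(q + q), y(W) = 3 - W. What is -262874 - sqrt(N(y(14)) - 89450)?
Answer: -262874 - I*sqrt(97406661)/33 ≈ -2.6287e+5 - 299.08*I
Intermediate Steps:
N(q) = -(277 + q)/(6*q) (N(q) = -(q + 277)/(3*(q + q)) = -(277 + q)/(3*(2*q)) = -(277 + q)*1/(2*q)/3 = -(277 + q)/(6*q))
-262874 - sqrt(N(y(14)) - 89450) = -262874 - sqrt((-277 - (3 - 1*14))/(6*(3 - 1*14)) - 89450) = -262874 - sqrt((-277 - (3 - 14))/(6*(3 - 14)) - 89450) = -262874 - sqrt((1/6)*(-277 - 1*(-11))/(-11) - 89450) = -262874 - sqrt((1/6)*(-1/11)*(-277 + 11) - 89450) = -262874 - sqrt((1/6)*(-1/11)*(-266) - 89450) = -262874 - sqrt(133/33 - 89450) = -262874 - sqrt(-2951717/33) = -262874 - I*sqrt(97406661)/33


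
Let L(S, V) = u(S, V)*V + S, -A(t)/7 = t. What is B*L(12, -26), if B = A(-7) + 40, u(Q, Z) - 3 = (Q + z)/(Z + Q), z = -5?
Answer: -4717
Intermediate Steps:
A(t) = -7*t
u(Q, Z) = 3 + (-5 + Q)/(Q + Z) (u(Q, Z) = 3 + (Q - 5)/(Z + Q) = 3 + (-5 + Q)/(Q + Z))
B = 89 (B = -7*(-7) + 40 = 49 + 40 = 89)
L(S, V) = S + V*(-5 + 3*V + 4*S)/(S + V) (L(S, V) = ((-5 + 3*V + 4*S)/(S + V))*V + S = V*(-5 + 3*V + 4*S)/(S + V) + S = S + V*(-5 + 3*V + 4*S)/(S + V))
B*L(12, -26) = 89*((12*(12 - 26) - 26*(-5 + 3*(-26) + 4*12))/(12 - 26)) = 89*((12*(-14) - 26*(-5 - 78 + 48))/(-14)) = 89*(-(-168 - 26*(-35))/14) = 89*(-(-168 + 910)/14) = 89*(-1/14*742) = 89*(-53) = -4717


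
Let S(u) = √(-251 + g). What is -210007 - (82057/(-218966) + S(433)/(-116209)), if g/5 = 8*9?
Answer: -45984310705/218966 + √109/116209 ≈ -2.1001e+5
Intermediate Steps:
g = 360 (g = 5*(8*9) = 5*72 = 360)
S(u) = √109 (S(u) = √(-251 + 360) = √109)
-210007 - (82057/(-218966) + S(433)/(-116209)) = -210007 - (82057/(-218966) + √109/(-116209)) = -210007 - (82057*(-1/218966) + √109*(-1/116209)) = -210007 - (-82057/218966 - √109/116209) = -210007 + (82057/218966 + √109/116209) = -45984310705/218966 + √109/116209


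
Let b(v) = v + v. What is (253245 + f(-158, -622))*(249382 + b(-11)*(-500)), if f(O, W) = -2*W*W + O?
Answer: -135575960142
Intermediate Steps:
b(v) = 2*v
f(O, W) = O - 2*W² (f(O, W) = -2*W² + O = O - 2*W²)
(253245 + f(-158, -622))*(249382 + b(-11)*(-500)) = (253245 + (-158 - 2*(-622)²))*(249382 + (2*(-11))*(-500)) = (253245 + (-158 - 2*386884))*(249382 - 22*(-500)) = (253245 + (-158 - 773768))*(249382 + 11000) = (253245 - 773926)*260382 = -520681*260382 = -135575960142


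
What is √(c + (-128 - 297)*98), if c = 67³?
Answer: √259113 ≈ 509.03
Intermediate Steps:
c = 300763
√(c + (-128 - 297)*98) = √(300763 + (-128 - 297)*98) = √(300763 - 425*98) = √(300763 - 41650) = √259113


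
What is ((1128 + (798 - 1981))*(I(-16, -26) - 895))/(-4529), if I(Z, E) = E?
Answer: -50655/4529 ≈ -11.185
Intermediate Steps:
((1128 + (798 - 1981))*(I(-16, -26) - 895))/(-4529) = ((1128 + (798 - 1981))*(-26 - 895))/(-4529) = ((1128 - 1183)*(-921))*(-1/4529) = -55*(-921)*(-1/4529) = 50655*(-1/4529) = -50655/4529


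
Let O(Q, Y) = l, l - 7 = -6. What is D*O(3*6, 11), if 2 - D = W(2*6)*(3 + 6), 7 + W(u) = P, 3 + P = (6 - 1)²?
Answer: -133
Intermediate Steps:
l = 1 (l = 7 - 6 = 1)
P = 22 (P = -3 + (6 - 1)² = -3 + 5² = -3 + 25 = 22)
W(u) = 15 (W(u) = -7 + 22 = 15)
O(Q, Y) = 1
D = -133 (D = 2 - 15*(3 + 6) = 2 - 15*9 = 2 - 1*135 = 2 - 135 = -133)
D*O(3*6, 11) = -133*1 = -133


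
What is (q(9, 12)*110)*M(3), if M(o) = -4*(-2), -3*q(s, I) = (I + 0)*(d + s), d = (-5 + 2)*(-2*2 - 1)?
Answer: -84480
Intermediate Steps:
d = 15 (d = -3*(-4 - 1) = -3*(-5) = 15)
q(s, I) = -I*(15 + s)/3 (q(s, I) = -(I + 0)*(15 + s)/3 = -I*(15 + s)/3)
M(o) = 8
(q(9, 12)*110)*M(3) = (-⅓*12*(15 + 9)*110)*8 = (-⅓*12*24*110)*8 = -96*110*8 = -10560*8 = -84480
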